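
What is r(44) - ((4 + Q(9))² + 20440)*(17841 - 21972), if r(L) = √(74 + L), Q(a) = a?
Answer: 85135779 + √118 ≈ 8.5136e+7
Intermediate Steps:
r(44) - ((4 + Q(9))² + 20440)*(17841 - 21972) = √(74 + 44) - ((4 + 9)² + 20440)*(17841 - 21972) = √118 - (13² + 20440)*(-4131) = √118 - (169 + 20440)*(-4131) = √118 - 20609*(-4131) = √118 - 1*(-85135779) = √118 + 85135779 = 85135779 + √118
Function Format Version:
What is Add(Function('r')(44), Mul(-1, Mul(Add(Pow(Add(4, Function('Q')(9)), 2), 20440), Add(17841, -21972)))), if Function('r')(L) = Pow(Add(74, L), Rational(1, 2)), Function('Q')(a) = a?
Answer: Add(85135779, Pow(118, Rational(1, 2))) ≈ 8.5136e+7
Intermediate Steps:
Add(Function('r')(44), Mul(-1, Mul(Add(Pow(Add(4, Function('Q')(9)), 2), 20440), Add(17841, -21972)))) = Add(Pow(Add(74, 44), Rational(1, 2)), Mul(-1, Mul(Add(Pow(Add(4, 9), 2), 20440), Add(17841, -21972)))) = Add(Pow(118, Rational(1, 2)), Mul(-1, Mul(Add(Pow(13, 2), 20440), -4131))) = Add(Pow(118, Rational(1, 2)), Mul(-1, Mul(Add(169, 20440), -4131))) = Add(Pow(118, Rational(1, 2)), Mul(-1, Mul(20609, -4131))) = Add(Pow(118, Rational(1, 2)), Mul(-1, -85135779)) = Add(Pow(118, Rational(1, 2)), 85135779) = Add(85135779, Pow(118, Rational(1, 2)))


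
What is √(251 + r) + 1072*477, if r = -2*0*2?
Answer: 511344 + √251 ≈ 5.1136e+5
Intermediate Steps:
r = 0 (r = 0*2 = 0)
√(251 + r) + 1072*477 = √(251 + 0) + 1072*477 = √251 + 511344 = 511344 + √251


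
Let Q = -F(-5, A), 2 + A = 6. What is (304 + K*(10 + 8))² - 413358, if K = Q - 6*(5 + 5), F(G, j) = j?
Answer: 305746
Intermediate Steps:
A = 4 (A = -2 + 6 = 4)
Q = -4 (Q = -1*4 = -4)
K = -64 (K = -4 - 6*(5 + 5) = -4 - 6*10 = -4 - 1*60 = -4 - 60 = -64)
(304 + K*(10 + 8))² - 413358 = (304 - 64*(10 + 8))² - 413358 = (304 - 64*18)² - 413358 = (304 - 1152)² - 413358 = (-848)² - 413358 = 719104 - 413358 = 305746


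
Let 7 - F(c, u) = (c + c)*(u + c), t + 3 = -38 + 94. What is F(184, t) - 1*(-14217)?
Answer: -72992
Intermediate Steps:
t = 53 (t = -3 + (-38 + 94) = -3 + 56 = 53)
F(c, u) = 7 - 2*c*(c + u) (F(c, u) = 7 - (c + c)*(u + c) = 7 - 2*c*(c + u))
F(184, t) - 1*(-14217) = (7 - 2*184² - 2*184*53) - 1*(-14217) = (7 - 2*33856 - 19504) + 14217 = (7 - 67712 - 19504) + 14217 = -87209 + 14217 = -72992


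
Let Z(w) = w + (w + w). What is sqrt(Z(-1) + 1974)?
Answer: 3*sqrt(219) ≈ 44.396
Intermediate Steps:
Z(w) = 3*w (Z(w) = w + 2*w = 3*w)
sqrt(Z(-1) + 1974) = sqrt(3*(-1) + 1974) = sqrt(-3 + 1974) = sqrt(1971) = 3*sqrt(219)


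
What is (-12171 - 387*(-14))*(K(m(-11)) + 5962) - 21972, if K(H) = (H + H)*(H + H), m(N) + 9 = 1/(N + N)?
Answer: -5141711871/121 ≈ -4.2494e+7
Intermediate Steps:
m(N) = -9 + 1/(2*N) (m(N) = -9 + 1/(N + N) = -9 + 1/(2*N))
K(H) = 4*H² (K(H) = (2*H)*(2*H) = 4*H²)
(-12171 - 387*(-14))*(K(m(-11)) + 5962) - 21972 = (-12171 - 387*(-14))*(4*(-9 + (½)/(-11))² + 5962) - 21972 = (-12171 + 5418)*(4*(-9 + (½)*(-1/11))² + 5962) - 21972 = -6753*(4*(-9 - 1/22)² + 5962) - 21972 = -6753*(4*(-199/22)² + 5962) - 21972 = -6753*(4*(39601/484) + 5962) - 21972 = -6753*(39601/121 + 5962) - 21972 = -6753*761003/121 - 21972 = -5139053259/121 - 21972 = -5141711871/121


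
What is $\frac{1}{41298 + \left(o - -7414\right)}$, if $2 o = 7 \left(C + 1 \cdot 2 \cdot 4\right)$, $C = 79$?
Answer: $\frac{2}{98033} \approx 2.0401 \cdot 10^{-5}$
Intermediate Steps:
$o = \frac{609}{2}$ ($o = \frac{7 \left(79 + 1 \cdot 2 \cdot 4\right)}{2} = \frac{7 \left(79 + 2 \cdot 4\right)}{2} = \frac{7 \left(79 + 8\right)}{2} = \frac{7 \cdot 87}{2} = \frac{1}{2} \cdot 609 = \frac{609}{2} \approx 304.5$)
$\frac{1}{41298 + \left(o - -7414\right)} = \frac{1}{41298 + \left(\frac{609}{2} - -7414\right)} = \frac{1}{41298 + \left(\frac{609}{2} + 7414\right)} = \frac{1}{41298 + \frac{15437}{2}} = \frac{1}{\frac{98033}{2}} = \frac{2}{98033}$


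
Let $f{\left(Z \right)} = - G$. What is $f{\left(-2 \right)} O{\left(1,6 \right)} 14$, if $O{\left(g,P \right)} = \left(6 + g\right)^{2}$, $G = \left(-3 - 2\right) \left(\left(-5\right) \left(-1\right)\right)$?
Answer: $17150$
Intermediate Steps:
$G = -25$ ($G = \left(-5\right) 5 = -25$)
$f{\left(Z \right)} = 25$ ($f{\left(Z \right)} = \left(-1\right) \left(-25\right) = 25$)
$f{\left(-2 \right)} O{\left(1,6 \right)} 14 = 25 \left(6 + 1\right)^{2} \cdot 14 = 25 \cdot 7^{2} \cdot 14 = 25 \cdot 49 \cdot 14 = 1225 \cdot 14 = 17150$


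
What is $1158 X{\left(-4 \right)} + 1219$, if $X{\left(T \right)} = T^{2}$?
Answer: $19747$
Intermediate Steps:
$1158 X{\left(-4 \right)} + 1219 = 1158 \left(-4\right)^{2} + 1219 = 1158 \cdot 16 + 1219 = 18528 + 1219 = 19747$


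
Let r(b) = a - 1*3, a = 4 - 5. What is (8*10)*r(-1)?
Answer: -320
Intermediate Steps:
a = -1
r(b) = -4 (r(b) = -1 - 1*3 = -1 - 3 = -4)
(8*10)*r(-1) = (8*10)*(-4) = 80*(-4) = -320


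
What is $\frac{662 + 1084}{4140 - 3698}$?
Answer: $\frac{873}{221} \approx 3.9502$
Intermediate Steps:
$\frac{662 + 1084}{4140 - 3698} = \frac{1746}{442} = 1746 \cdot \frac{1}{442} = \frac{873}{221}$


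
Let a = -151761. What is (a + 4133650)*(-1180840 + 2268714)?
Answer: 4331793513986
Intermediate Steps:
(a + 4133650)*(-1180840 + 2268714) = (-151761 + 4133650)*(-1180840 + 2268714) = 3981889*1087874 = 4331793513986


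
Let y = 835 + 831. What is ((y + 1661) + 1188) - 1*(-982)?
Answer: 5497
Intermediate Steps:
y = 1666
((y + 1661) + 1188) - 1*(-982) = ((1666 + 1661) + 1188) - 1*(-982) = (3327 + 1188) + 982 = 4515 + 982 = 5497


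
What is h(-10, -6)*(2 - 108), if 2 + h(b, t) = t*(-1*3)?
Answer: -1696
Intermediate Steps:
h(b, t) = -2 - 3*t (h(b, t) = -2 + t*(-1*3) = -2 + t*(-3) = -2 - 3*t)
h(-10, -6)*(2 - 108) = (-2 - 3*(-6))*(2 - 108) = (-2 + 18)*(-106) = 16*(-106) = -1696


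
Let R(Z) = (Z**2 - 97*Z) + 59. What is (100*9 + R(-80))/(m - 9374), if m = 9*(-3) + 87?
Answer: -15119/9314 ≈ -1.6233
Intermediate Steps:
m = 60 (m = -27 + 87 = 60)
R(Z) = 59 + Z**2 - 97*Z
(100*9 + R(-80))/(m - 9374) = (100*9 + (59 + (-80)**2 - 97*(-80)))/(60 - 9374) = (900 + (59 + 6400 + 7760))/(-9314) = (900 + 14219)*(-1/9314) = 15119*(-1/9314) = -15119/9314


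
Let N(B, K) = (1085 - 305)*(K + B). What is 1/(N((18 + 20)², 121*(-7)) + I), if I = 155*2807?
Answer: 1/900745 ≈ 1.1102e-6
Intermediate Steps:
N(B, K) = 780*B + 780*K (N(B, K) = 780*(B + K) = 780*B + 780*K)
I = 435085
1/(N((18 + 20)², 121*(-7)) + I) = 1/((780*(18 + 20)² + 780*(121*(-7))) + 435085) = 1/((780*38² + 780*(-847)) + 435085) = 1/((780*1444 - 660660) + 435085) = 1/((1126320 - 660660) + 435085) = 1/(465660 + 435085) = 1/900745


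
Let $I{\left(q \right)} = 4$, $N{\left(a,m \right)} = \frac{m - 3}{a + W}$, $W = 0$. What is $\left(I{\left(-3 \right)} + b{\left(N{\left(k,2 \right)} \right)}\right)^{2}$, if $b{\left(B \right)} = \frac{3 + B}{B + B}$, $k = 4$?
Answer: $\frac{9}{4} \approx 2.25$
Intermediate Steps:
$N{\left(a,m \right)} = \frac{-3 + m}{a}$ ($N{\left(a,m \right)} = \frac{m - 3}{a + 0} = \frac{-3 + m}{a}$)
$b{\left(B \right)} = \frac{3 + B}{2 B}$
$\left(I{\left(-3 \right)} + b{\left(N{\left(k,2 \right)} \right)}\right)^{2} = \left(4 + \frac{3 + \frac{-3 + 2}{4}}{2 \frac{-3 + 2}{4}}\right)^{2} = \left(4 + \frac{3 + \frac{1}{4} \left(-1\right)}{2 \cdot \frac{1}{4} \left(-1\right)}\right)^{2} = \left(4 + \frac{3 - \frac{1}{4}}{2 \left(- \frac{1}{4}\right)}\right)^{2} = \left(4 + \frac{1}{2} \left(-4\right) \frac{11}{4}\right)^{2} = \left(4 - \frac{11}{2}\right)^{2} = \left(- \frac{3}{2}\right)^{2} = \frac{9}{4}$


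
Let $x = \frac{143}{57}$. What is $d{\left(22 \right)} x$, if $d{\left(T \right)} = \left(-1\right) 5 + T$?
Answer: $\frac{2431}{57} \approx 42.649$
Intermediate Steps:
$d{\left(T \right)} = -5 + T$
$x = \frac{143}{57}$ ($x = 143 \cdot \frac{1}{57} = \frac{143}{57} \approx 2.5088$)
$d{\left(22 \right)} x = \left(-5 + 22\right) \frac{143}{57} = 17 \cdot \frac{143}{57} = \frac{2431}{57}$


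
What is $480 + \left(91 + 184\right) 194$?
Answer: $53830$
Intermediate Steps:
$480 + \left(91 + 184\right) 194 = 480 + 275 \cdot 194 = 480 + 53350 = 53830$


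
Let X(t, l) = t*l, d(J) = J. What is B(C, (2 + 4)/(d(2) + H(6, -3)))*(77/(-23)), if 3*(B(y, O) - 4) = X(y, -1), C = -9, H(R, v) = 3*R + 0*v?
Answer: -539/23 ≈ -23.435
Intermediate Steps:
H(R, v) = 3*R (H(R, v) = 3*R + 0 = 3*R)
X(t, l) = l*t
B(y, O) = 4 - y/3 (B(y, O) = 4 + (-y)/3 = 4 - y/3)
B(C, (2 + 4)/(d(2) + H(6, -3)))*(77/(-23)) = (4 - ⅓*(-9))*(77/(-23)) = (4 + 3)*(77*(-1/23)) = 7*(-77/23) = -539/23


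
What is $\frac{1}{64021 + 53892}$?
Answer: $\frac{1}{117913} \approx 8.4808 \cdot 10^{-6}$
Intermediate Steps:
$\frac{1}{64021 + 53892} = \frac{1}{117913}$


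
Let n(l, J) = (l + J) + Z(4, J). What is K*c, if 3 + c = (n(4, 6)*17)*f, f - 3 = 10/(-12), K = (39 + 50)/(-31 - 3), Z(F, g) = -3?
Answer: -136081/204 ≈ -667.06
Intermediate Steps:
K = -89/34 (K = 89/(-34) = 89*(-1/34) = -89/34 ≈ -2.6176)
n(l, J) = -3 + J + l (n(l, J) = (l + J) - 3 = (J + l) - 3 = -3 + J + l)
f = 13/6 (f = 3 + 10/(-12) = 3 + 10*(-1/12) = 3 - ⅚ = 13/6 ≈ 2.1667)
c = 1529/6 (c = -3 + ((-3 + 6 + 4)*17)*(13/6) = -3 + (7*17)*(13/6) = -3 + 119*(13/6) = -3 + 1547/6 = 1529/6 ≈ 254.83)
K*c = -89/34*1529/6 = -136081/204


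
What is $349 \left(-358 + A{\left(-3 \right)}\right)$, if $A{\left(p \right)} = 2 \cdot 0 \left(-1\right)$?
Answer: $-124942$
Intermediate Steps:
$A{\left(p \right)} = 0$ ($A{\left(p \right)} = 0 \left(-1\right) = 0$)
$349 \left(-358 + A{\left(-3 \right)}\right) = 349 \left(-358 + 0\right) = 349 \left(-358\right) = -124942$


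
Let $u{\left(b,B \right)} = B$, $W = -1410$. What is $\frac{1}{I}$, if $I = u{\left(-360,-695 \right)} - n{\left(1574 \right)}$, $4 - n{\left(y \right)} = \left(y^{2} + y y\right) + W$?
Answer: $\frac{1}{4952843} \approx 2.019 \cdot 10^{-7}$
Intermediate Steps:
$n{\left(y \right)} = 1414 - 2 y^{2}$ ($n{\left(y \right)} = 4 - \left(\left(y^{2} + y y\right) - 1410\right) = 4 - \left(\left(y^{2} + y^{2}\right) - 1410\right) = 4 - \left(2 y^{2} - 1410\right) = 4 - \left(-1410 + 2 y^{2}\right) = 1414 - 2 y^{2}$)
$I = 4952843$ ($I = -695 - \left(1414 - 2 \cdot 1574^{2}\right) = -695 - \left(1414 - 4954952\right) = -695 - -4953538 = -695 + 4953538 = 4952843$)
$\frac{1}{I} = \frac{1}{4952843}$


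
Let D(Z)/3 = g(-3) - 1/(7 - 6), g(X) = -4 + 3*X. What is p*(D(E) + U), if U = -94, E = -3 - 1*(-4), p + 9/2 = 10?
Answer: -748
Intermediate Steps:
p = 11/2 (p = -9/2 + 10 = 11/2 ≈ 5.5000)
E = 1 (E = -3 + 4 = 1)
D(Z) = -42 (D(Z) = 3*((-4 + 3*(-3)) - 1/(7 - 6)) = 3*((-4 - 9) - 1/1) = 3*(-13 - 1*1) = 3*(-13 - 1) = 3*(-14) = -42)
p*(D(E) + U) = 11*(-42 - 94)/2 = (11/2)*(-136) = -748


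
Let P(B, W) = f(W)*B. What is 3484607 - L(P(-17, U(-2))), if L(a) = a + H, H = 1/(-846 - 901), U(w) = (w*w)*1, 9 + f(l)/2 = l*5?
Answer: 6088261808/1747 ≈ 3.4850e+6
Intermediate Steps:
f(l) = -18 + 10*l (f(l) = -18 + 2*(l*5) = -18 + 2*(5*l) = -18 + 10*l)
U(w) = w² (U(w) = w²*1 = w²)
P(B, W) = B*(-18 + 10*W) (P(B, W) = (-18 + 10*W)*B = B*(-18 + 10*W))
H = -1/1747 (H = 1/(-1747) = -1/1747 ≈ -0.00057241)
L(a) = -1/1747 + a (L(a) = a - 1/1747 = -1/1747 + a)
3484607 - L(P(-17, U(-2))) = 3484607 - (-1/1747 + 2*(-17)*(-9 + 5*(-2)²)) = 3484607 - (-1/1747 + 2*(-17)*(-9 + 5*4)) = 3484607 - (-1/1747 + 2*(-17)*(-9 + 20)) = 3484607 - (-1/1747 + 2*(-17)*11) = 3484607 - (-1/1747 - 374) = 3484607 - 1*(-653379/1747) = 3484607 + 653379/1747 = 6088261808/1747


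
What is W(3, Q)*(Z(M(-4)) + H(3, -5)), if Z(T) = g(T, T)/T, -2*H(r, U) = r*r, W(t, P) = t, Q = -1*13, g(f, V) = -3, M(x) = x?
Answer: -45/4 ≈ -11.250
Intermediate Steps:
Q = -13
H(r, U) = -r²/2 (H(r, U) = -r*r/2 = -r²/2)
Z(T) = -3/T
W(3, Q)*(Z(M(-4)) + H(3, -5)) = 3*(-3/(-4) - ½*3²) = 3*(-3*(-¼) - ½*9) = 3*(¾ - 9/2) = 3*(-15/4) = -45/4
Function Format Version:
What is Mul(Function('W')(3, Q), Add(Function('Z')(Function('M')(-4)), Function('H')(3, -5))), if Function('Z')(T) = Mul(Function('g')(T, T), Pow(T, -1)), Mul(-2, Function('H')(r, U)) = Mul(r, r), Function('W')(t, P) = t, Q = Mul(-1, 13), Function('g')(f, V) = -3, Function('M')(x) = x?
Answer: Rational(-45, 4) ≈ -11.250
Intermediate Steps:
Q = -13
Function('H')(r, U) = Mul(Rational(-1, 2), Pow(r, 2)) (Function('H')(r, U) = Mul(Rational(-1, 2), Mul(r, r)) = Mul(Rational(-1, 2), Pow(r, 2)))
Function('Z')(T) = Mul(-3, Pow(T, -1))
Mul(Function('W')(3, Q), Add(Function('Z')(Function('M')(-4)), Function('H')(3, -5))) = Mul(3, Add(Mul(-3, Pow(-4, -1)), Mul(Rational(-1, 2), Pow(3, 2)))) = Mul(3, Add(Mul(-3, Rational(-1, 4)), Mul(Rational(-1, 2), 9))) = Mul(3, Add(Rational(3, 4), Rational(-9, 2))) = Mul(3, Rational(-15, 4)) = Rational(-45, 4)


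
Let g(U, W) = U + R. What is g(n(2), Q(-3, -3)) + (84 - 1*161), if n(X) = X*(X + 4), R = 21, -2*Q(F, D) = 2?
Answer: -44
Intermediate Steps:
Q(F, D) = -1 (Q(F, D) = -½*2 = -1)
n(X) = X*(4 + X)
g(U, W) = 21 + U (g(U, W) = U + 21 = 21 + U)
g(n(2), Q(-3, -3)) + (84 - 1*161) = (21 + 2*(4 + 2)) + (84 - 1*161) = (21 + 2*6) + (84 - 161) = (21 + 12) - 77 = 33 - 77 = -44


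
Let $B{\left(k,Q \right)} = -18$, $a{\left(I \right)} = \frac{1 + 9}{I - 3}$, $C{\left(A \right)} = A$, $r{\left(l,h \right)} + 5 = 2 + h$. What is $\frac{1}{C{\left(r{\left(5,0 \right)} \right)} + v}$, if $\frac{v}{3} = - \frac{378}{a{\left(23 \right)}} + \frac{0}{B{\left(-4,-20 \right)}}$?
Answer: $- \frac{1}{2271} \approx -0.00044033$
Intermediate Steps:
$r{\left(l,h \right)} = -3 + h$ ($r{\left(l,h \right)} = -5 + \left(2 + h\right) = -3 + h$)
$a{\left(I \right)} = \frac{10}{-3 + I}$
$v = -2268$ ($v = 3 \left(- \frac{378}{10 \frac{1}{-3 + 23}} + \frac{0}{-18}\right) = 3 \left(- \frac{378}{10 \cdot \frac{1}{20}} + 0 \left(- \frac{1}{18}\right)\right) = 3 \left(- \frac{378}{10 \cdot \frac{1}{20}} + 0\right) = 3 \left(- 378 \frac{1}{\frac{1}{2}} + 0\right) = 3 \left(\left(-378\right) 2 + 0\right) = 3 \left(-756 + 0\right) = 3 \left(-756\right) = -2268$)
$\frac{1}{C{\left(r{\left(5,0 \right)} \right)} + v} = \frac{1}{\left(-3 + 0\right) - 2268} = \frac{1}{-3 - 2268} = \frac{1}{-2271} = - \frac{1}{2271}$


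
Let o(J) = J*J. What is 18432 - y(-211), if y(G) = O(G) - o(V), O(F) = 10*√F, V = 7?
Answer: 18481 - 10*I*√211 ≈ 18481.0 - 145.26*I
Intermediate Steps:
o(J) = J²
y(G) = -49 + 10*√G (y(G) = 10*√G - 1*7² = 10*√G - 1*49 = 10*√G - 49 = -49 + 10*√G)
18432 - y(-211) = 18432 - (-49 + 10*√(-211)) = 18432 - (-49 + 10*(I*√211)) = 18432 - (-49 + 10*I*√211) = 18432 + (49 - 10*I*√211) = 18481 - 10*I*√211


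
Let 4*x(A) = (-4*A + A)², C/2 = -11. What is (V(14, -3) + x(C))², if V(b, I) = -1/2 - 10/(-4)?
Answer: 1190281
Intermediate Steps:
V(b, I) = 2 (V(b, I) = -1*½ - 10*(-¼) = -½ + 5/2 = 2)
C = -22 (C = 2*(-11) = -22)
x(A) = 9*A²/4 (x(A) = (-4*A + A)²/4 = (-3*A)²/4 = (9*A²)/4 = 9*A²/4)
(V(14, -3) + x(C))² = (2 + (9/4)*(-22)²)² = (2 + (9/4)*484)² = (2 + 1089)² = 1091² = 1190281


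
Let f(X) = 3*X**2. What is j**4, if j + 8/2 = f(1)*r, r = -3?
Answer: 28561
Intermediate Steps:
j = -13 (j = -4 + (3*1**2)*(-3) = -4 + (3*1)*(-3) = -4 + 3*(-3) = -4 - 9 = -13)
j**4 = (-13)**4 = 28561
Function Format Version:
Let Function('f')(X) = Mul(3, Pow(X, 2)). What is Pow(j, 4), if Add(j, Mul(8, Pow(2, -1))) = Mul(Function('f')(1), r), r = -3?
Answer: 28561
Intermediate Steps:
j = -13 (j = Add(-4, Mul(Mul(3, Pow(1, 2)), -3)) = Add(-4, Mul(Mul(3, 1), -3)) = Add(-4, Mul(3, -3)) = Add(-4, -9) = -13)
Pow(j, 4) = Pow(-13, 4) = 28561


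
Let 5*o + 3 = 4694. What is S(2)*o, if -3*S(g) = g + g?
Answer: -18764/15 ≈ -1250.9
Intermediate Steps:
S(g) = -2*g/3 (S(g) = -(g + g)/3 = -2*g/3)
o = 4691/5 (o = -⅗ + (⅕)*4694 = -⅗ + 4694/5 = 4691/5 ≈ 938.20)
S(2)*o = -⅔*2*(4691/5) = -4/3*4691/5 = -18764/15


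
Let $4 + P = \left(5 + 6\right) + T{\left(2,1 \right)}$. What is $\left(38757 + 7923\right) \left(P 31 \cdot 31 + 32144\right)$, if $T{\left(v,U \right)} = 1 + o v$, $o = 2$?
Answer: $2038795680$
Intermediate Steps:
$T{\left(v,U \right)} = 1 + 2 v$
$P = 12$ ($P = -4 + \left(\left(5 + 6\right) + \left(1 + 2 \cdot 2\right)\right) = -4 + \left(11 + \left(1 + 4\right)\right) = -4 + \left(11 + 5\right) = -4 + 16 = 12$)
$\left(38757 + 7923\right) \left(P 31 \cdot 31 + 32144\right) = \left(38757 + 7923\right) \left(12 \cdot 31 \cdot 31 + 32144\right) = 46680 \left(372 \cdot 31 + 32144\right) = 46680 \left(11532 + 32144\right) = 46680 \cdot 43676 = 2038795680$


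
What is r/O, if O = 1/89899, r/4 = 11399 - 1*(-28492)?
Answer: 14344644036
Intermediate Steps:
r = 159564 (r = 4*(11399 - 1*(-28492)) = 4*(11399 + 28492) = 4*39891 = 159564)
O = 1/89899 ≈ 1.1124e-5
r/O = 159564/(1/89899) = 159564*89899 = 14344644036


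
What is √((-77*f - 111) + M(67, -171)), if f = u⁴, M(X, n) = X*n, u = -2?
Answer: 80*I*√2 ≈ 113.14*I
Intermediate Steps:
f = 16 (f = (-2)⁴ = 16)
√((-77*f - 111) + M(67, -171)) = √((-77*16 - 111) + 67*(-171)) = √((-1232 - 111) - 11457) = √(-1343 - 11457) = √(-12800) = 80*I*√2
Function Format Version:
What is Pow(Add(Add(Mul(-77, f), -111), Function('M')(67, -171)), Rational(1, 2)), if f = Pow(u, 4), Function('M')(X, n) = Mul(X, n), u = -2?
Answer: Mul(80, I, Pow(2, Rational(1, 2))) ≈ Mul(113.14, I)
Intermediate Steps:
f = 16 (f = Pow(-2, 4) = 16)
Pow(Add(Add(Mul(-77, f), -111), Function('M')(67, -171)), Rational(1, 2)) = Pow(Add(Add(Mul(-77, 16), -111), Mul(67, -171)), Rational(1, 2)) = Pow(Add(Add(-1232, -111), -11457), Rational(1, 2)) = Pow(Add(-1343, -11457), Rational(1, 2)) = Pow(-12800, Rational(1, 2)) = Mul(80, I, Pow(2, Rational(1, 2)))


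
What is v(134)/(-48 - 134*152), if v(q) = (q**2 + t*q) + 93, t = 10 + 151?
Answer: -39623/20416 ≈ -1.9408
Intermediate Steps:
t = 161
v(q) = 93 + q**2 + 161*q (v(q) = (q**2 + 161*q) + 93 = 93 + q**2 + 161*q)
v(134)/(-48 - 134*152) = (93 + 134**2 + 161*134)/(-48 - 134*152) = (93 + 17956 + 21574)/(-48 - 20368) = 39623/(-20416) = 39623*(-1/20416) = -39623/20416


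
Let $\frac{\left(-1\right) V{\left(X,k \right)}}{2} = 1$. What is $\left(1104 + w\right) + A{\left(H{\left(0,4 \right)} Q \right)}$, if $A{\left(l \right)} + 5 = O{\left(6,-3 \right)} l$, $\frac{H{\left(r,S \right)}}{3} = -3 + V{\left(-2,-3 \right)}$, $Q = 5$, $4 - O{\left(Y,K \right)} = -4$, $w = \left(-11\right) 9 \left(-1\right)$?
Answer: $598$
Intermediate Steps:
$w = 99$ ($w = \left(-99\right) \left(-1\right) = 99$)
$O{\left(Y,K \right)} = 8$ ($O{\left(Y,K \right)} = 4 - -4 = 4 + 4 = 8$)
$V{\left(X,k \right)} = -2$ ($V{\left(X,k \right)} = \left(-2\right) 1 = -2$)
$H{\left(r,S \right)} = -15$ ($H{\left(r,S \right)} = 3 \left(-3 - 2\right) = 3 \left(-5\right) = -15$)
$A{\left(l \right)} = -5 + 8 l$
$\left(1104 + w\right) + A{\left(H{\left(0,4 \right)} Q \right)} = \left(1104 + 99\right) + \left(-5 + 8 \left(\left(-15\right) 5\right)\right) = 1203 + \left(-5 + 8 \left(-75\right)\right) = 1203 - 605 = 598$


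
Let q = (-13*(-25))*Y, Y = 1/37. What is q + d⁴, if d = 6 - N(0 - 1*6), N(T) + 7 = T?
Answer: 4822202/37 ≈ 1.3033e+5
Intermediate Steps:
N(T) = -7 + T
Y = 1/37 ≈ 0.027027
d = 19 (d = 6 - (-7 + (0 - 1*6)) = 6 - (-7 + (0 - 6)) = 6 - (-7 - 6) = 6 - 1*(-13) = 6 + 13 = 19)
q = 325/37 (q = -13*(-25)*(1/37) = 325*(1/37) = 325/37 ≈ 8.7838)
q + d⁴ = 325/37 + 19⁴ = 325/37 + 130321 = 4822202/37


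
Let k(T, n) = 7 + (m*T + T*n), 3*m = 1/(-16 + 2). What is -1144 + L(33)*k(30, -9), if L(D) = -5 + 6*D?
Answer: -364286/7 ≈ -52041.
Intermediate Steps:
m = -1/42 (m = 1/(3*(-16 + 2)) = (⅓)/(-14) = (⅓)*(-1/14) = -1/42 ≈ -0.023810)
k(T, n) = 7 - T/42 + T*n (k(T, n) = 7 + (-T/42 + T*n) = 7 - T/42 + T*n)
-1144 + L(33)*k(30, -9) = -1144 + (-5 + 6*33)*(7 - 1/42*30 + 30*(-9)) = -1144 + (-5 + 198)*(7 - 5/7 - 270) = -1144 + 193*(-1846/7) = -1144 - 356278/7 = -364286/7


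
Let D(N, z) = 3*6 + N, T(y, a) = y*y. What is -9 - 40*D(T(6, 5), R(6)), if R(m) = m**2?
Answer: -2169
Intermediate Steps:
T(y, a) = y**2
D(N, z) = 18 + N
-9 - 40*D(T(6, 5), R(6)) = -9 - 40*(18 + 6**2) = -9 - 40*(18 + 36) = -9 - 40*54 = -9 - 2160 = -2169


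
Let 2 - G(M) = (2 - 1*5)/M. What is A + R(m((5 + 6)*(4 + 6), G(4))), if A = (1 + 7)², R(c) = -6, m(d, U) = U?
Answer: 58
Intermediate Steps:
G(M) = 2 + 3/M (G(M) = 2 - (2 - 1*5)/M = 2 - (2 - 5)/M = 2 - (-3)/M = 2 + 3/M)
A = 64 (A = 8² = 64)
A + R(m((5 + 6)*(4 + 6), G(4))) = 64 - 6 = 58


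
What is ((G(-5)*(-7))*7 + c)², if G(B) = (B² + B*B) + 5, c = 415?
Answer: 5198400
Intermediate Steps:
G(B) = 5 + 2*B² (G(B) = (B² + B²) + 5 = 2*B² + 5 = 5 + 2*B²)
((G(-5)*(-7))*7 + c)² = (((5 + 2*(-5)²)*(-7))*7 + 415)² = (((5 + 2*25)*(-7))*7 + 415)² = (((5 + 50)*(-7))*7 + 415)² = ((55*(-7))*7 + 415)² = (-385*7 + 415)² = (-2695 + 415)² = (-2280)² = 5198400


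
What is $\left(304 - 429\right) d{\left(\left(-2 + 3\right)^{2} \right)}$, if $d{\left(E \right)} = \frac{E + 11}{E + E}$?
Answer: $-750$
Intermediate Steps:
$d{\left(E \right)} = \frac{11 + E}{2 E}$
$\left(304 - 429\right) d{\left(\left(-2 + 3\right)^{2} \right)} = \left(304 - 429\right) \frac{11 + \left(-2 + 3\right)^{2}}{2 \left(-2 + 3\right)^{2}} = - 125 \frac{11 + 1^{2}}{2 \cdot 1^{2}} = - 125 \frac{11 + 1}{2 \cdot 1} = - 125 \cdot \frac{1}{2} \cdot 1 \cdot 12 = \left(-125\right) 6 = -750$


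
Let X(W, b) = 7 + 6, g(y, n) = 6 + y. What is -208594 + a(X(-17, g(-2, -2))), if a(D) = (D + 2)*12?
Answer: -208414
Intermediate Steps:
X(W, b) = 13
a(D) = 24 + 12*D (a(D) = (2 + D)*12 = 24 + 12*D)
-208594 + a(X(-17, g(-2, -2))) = -208594 + (24 + 12*13) = -208594 + (24 + 156) = -208594 + 180 = -208414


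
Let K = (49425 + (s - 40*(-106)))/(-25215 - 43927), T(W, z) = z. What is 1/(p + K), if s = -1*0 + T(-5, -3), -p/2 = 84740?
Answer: -34571/5859119911 ≈ -5.9004e-6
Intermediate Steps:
p = -169480 (p = -2*84740 = -169480)
s = -3 (s = -1*0 - 3 = 0 - 3 = -3)
K = -26831/34571 (K = (49425 + (-3 - 40*(-106)))/(-25215 - 43927) = (49425 + (-3 + 4240))/(-69142) = (49425 + 4237)*(-1/69142) = 53662*(-1/69142) = -26831/34571 ≈ -0.77611)
1/(p + K) = 1/(-169480 - 26831/34571) = 1/(-5859119911/34571) = -34571/5859119911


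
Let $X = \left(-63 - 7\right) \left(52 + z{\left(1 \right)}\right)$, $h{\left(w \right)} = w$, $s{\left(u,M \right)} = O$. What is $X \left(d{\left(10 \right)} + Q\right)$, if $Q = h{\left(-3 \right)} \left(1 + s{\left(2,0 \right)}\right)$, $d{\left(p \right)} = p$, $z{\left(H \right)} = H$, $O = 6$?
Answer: $40810$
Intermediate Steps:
$s{\left(u,M \right)} = 6$
$X = -3710$ ($X = \left(-63 - 7\right) \left(52 + 1\right) = \left(-70\right) 53 = -3710$)
$Q = -21$ ($Q = - 3 \left(1 + 6\right) = \left(-3\right) 7 = -21$)
$X \left(d{\left(10 \right)} + Q\right) = - 3710 \left(10 - 21\right) = \left(-3710\right) \left(-11\right) = 40810$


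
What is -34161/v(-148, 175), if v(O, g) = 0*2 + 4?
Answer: -34161/4 ≈ -8540.3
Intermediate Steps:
v(O, g) = 4 (v(O, g) = 0 + 4 = 4)
-34161/v(-148, 175) = -34161/4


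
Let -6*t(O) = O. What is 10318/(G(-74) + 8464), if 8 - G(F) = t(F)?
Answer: 30954/25379 ≈ 1.2197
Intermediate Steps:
t(O) = -O/6
G(F) = 8 + F/6 (G(F) = 8 - (-1)*F/6 = 8 + F/6)
10318/(G(-74) + 8464) = 10318/((8 + (1/6)*(-74)) + 8464) = 10318/((8 - 37/3) + 8464) = 10318/(-13/3 + 8464) = 10318/(25379/3) = 10318*(3/25379) = 30954/25379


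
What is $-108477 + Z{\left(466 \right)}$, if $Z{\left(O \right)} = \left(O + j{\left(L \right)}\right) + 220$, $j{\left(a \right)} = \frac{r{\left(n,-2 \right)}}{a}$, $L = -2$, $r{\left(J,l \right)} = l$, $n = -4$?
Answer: $-107790$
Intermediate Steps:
$j{\left(a \right)} = - \frac{2}{a}$
$Z{\left(O \right)} = 221 + O$ ($Z{\left(O \right)} = \left(O - \frac{2}{-2}\right) + 220 = \left(O - -1\right) + 220 = \left(O + 1\right) + 220 = \left(1 + O\right) + 220 = 221 + O$)
$-108477 + Z{\left(466 \right)} = -108477 + \left(221 + 466\right) = -108477 + 687 = -107790$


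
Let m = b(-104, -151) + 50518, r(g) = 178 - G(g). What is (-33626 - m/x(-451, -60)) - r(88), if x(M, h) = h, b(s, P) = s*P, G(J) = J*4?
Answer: -323483/10 ≈ -32348.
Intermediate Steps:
G(J) = 4*J
b(s, P) = P*s
r(g) = 178 - 4*g
m = 66222 (m = -151*(-104) + 50518 = 15704 + 50518 = 66222)
(-33626 - m/x(-451, -60)) - r(88) = (-33626 - 66222/(-60)) - (178 - 4*88) = (-33626 - 66222*(-1)/60) - (178 - 352) = (-33626 - 1*(-11037/10)) - 1*(-174) = (-33626 + 11037/10) + 174 = -325223/10 + 174 = -323483/10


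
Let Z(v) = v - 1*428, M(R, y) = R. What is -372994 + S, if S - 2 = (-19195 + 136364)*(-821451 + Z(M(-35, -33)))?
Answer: -96303214458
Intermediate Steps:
Z(v) = -428 + v (Z(v) = v - 428 = -428 + v)
S = -96302841464 (S = 2 + (-19195 + 136364)*(-821451 + (-428 - 35)) = 2 + 117169*(-821451 - 463) = 2 + 117169*(-821914) = 2 - 96302841466 = -96302841464)
-372994 + S = -372994 - 96302841464 = -96303214458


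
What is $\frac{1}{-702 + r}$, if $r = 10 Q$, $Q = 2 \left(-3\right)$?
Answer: $- \frac{1}{762} \approx -0.0013123$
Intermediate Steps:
$Q = -6$
$r = -60$ ($r = 10 \left(-6\right) = -60$)
$\frac{1}{-702 + r} = \frac{1}{-702 - 60} = \frac{1}{-762} = - \frac{1}{762}$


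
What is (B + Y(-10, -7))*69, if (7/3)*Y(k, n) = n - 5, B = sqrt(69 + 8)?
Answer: -2484/7 + 69*sqrt(77) ≈ 250.62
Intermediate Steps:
B = sqrt(77) ≈ 8.7750
Y(k, n) = -15/7 + 3*n/7 (Y(k, n) = 3*(n - 5)/7 = 3*(-5 + n)/7 = -15/7 + 3*n/7)
(B + Y(-10, -7))*69 = (sqrt(77) + (-15/7 + (3/7)*(-7)))*69 = (sqrt(77) + (-15/7 - 3))*69 = (sqrt(77) - 36/7)*69 = (-36/7 + sqrt(77))*69 = -2484/7 + 69*sqrt(77)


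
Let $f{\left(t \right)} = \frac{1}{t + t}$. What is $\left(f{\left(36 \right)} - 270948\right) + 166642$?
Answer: $- \frac{7510031}{72} \approx -1.0431 \cdot 10^{5}$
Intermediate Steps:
$f{\left(t \right)} = \frac{1}{2 t}$
$\left(f{\left(36 \right)} - 270948\right) + 166642 = \left(\frac{1}{2 \cdot 36} - 270948\right) + 166642 = \left(\frac{1}{2} \cdot \frac{1}{36} - 270948\right) + 166642 = \left(\frac{1}{72} - 270948\right) + 166642 = - \frac{19508255}{72} + 166642 = - \frac{7510031}{72}$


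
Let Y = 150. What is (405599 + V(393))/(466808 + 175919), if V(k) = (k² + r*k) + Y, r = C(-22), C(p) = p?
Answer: 551552/642727 ≈ 0.85814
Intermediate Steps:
r = -22
V(k) = 150 + k² - 22*k (V(k) = (k² - 22*k) + 150 = 150 + k² - 22*k)
(405599 + V(393))/(466808 + 175919) = (405599 + (150 + 393² - 22*393))/(466808 + 175919) = (405599 + (150 + 154449 - 8646))/642727 = (405599 + 145953)*(1/642727) = 551552*(1/642727) = 551552/642727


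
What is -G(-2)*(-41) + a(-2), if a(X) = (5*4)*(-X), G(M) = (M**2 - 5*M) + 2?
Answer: 696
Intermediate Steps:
G(M) = 2 + M**2 - 5*M
a(X) = -20*X (a(X) = 20*(-X) = -20*X)
-G(-2)*(-41) + a(-2) = -(2 + (-2)**2 - 5*(-2))*(-41) - 20*(-2) = -(2 + 4 + 10)*(-41) + 40 = -1*16*(-41) + 40 = -16*(-41) + 40 = 656 + 40 = 696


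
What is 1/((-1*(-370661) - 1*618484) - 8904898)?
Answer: -1/9152721 ≈ -1.0926e-7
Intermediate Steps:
1/((-1*(-370661) - 1*618484) - 8904898) = 1/((370661 - 618484) - 8904898) = 1/(-247823 - 8904898) = 1/(-9152721) = -1/9152721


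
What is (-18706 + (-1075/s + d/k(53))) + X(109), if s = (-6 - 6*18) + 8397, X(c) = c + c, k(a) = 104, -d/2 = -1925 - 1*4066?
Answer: -7913509855/430716 ≈ -18373.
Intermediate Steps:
d = 11982 (d = -2*(-1925 - 1*4066) = -2*(-1925 - 4066) = -2*(-5991) = 11982)
X(c) = 2*c
s = 8283 (s = (-6 - 108) + 8397 = -114 + 8397 = 8283)
(-18706 + (-1075/s + d/k(53))) + X(109) = (-18706 + (-1075/8283 + 11982/104)) + 2*109 = (-18706 + (-1075*1/8283 + 11982*(1/104))) + 218 = (-18706 + (-1075/8283 + 5991/52)) + 218 = (-18706 + 49567553/430716) + 218 = -8007405943/430716 + 218 = -7913509855/430716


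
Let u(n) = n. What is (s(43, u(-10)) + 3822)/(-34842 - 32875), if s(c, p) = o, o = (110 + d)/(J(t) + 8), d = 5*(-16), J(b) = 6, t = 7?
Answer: -26769/474019 ≈ -0.056472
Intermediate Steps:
d = -80
o = 15/7 (o = (110 - 80)/(6 + 8) = 30/14 = 30*(1/14) = 15/7 ≈ 2.1429)
s(c, p) = 15/7
(s(43, u(-10)) + 3822)/(-34842 - 32875) = (15/7 + 3822)/(-34842 - 32875) = (26769/7)/(-67717) = (26769/7)*(-1/67717) = -26769/474019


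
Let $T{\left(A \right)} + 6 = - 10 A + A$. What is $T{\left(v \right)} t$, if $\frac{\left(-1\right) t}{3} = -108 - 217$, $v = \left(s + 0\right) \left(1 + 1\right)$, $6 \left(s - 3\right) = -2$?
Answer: $-52650$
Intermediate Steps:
$s = \frac{8}{3}$ ($s = 3 + \frac{1}{6} \left(-2\right) = 3 - \frac{1}{3} = \frac{8}{3} \approx 2.6667$)
$v = \frac{16}{3}$ ($v = \left(\frac{8}{3} + 0\right) \left(1 + 1\right) = \frac{8}{3} \cdot 2 = \frac{16}{3} \approx 5.3333$)
$T{\left(A \right)} = -6 - 9 A$ ($T{\left(A \right)} = -6 + \left(- 10 A + A\right) = -6 - 9 A$)
$t = 975$ ($t = - 3 \left(-108 - 217\right) = \left(-3\right) \left(-325\right) = 975$)
$T{\left(v \right)} t = \left(-6 - 48\right) 975 = \left(-54\right) 975 = -52650$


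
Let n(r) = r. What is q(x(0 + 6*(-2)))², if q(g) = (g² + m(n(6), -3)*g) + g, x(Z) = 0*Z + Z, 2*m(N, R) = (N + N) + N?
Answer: 576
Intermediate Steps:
m(N, R) = 3*N/2 (m(N, R) = ((N + N) + N)/2 = (2*N + N)/2 = (3*N)/2 = 3*N/2)
x(Z) = Z (x(Z) = 0 + Z = Z)
q(g) = g² + 10*g (q(g) = (g² + ((3/2)*6)*g) + g = (g² + 9*g) + g = g² + 10*g)
q(x(0 + 6*(-2)))² = ((0 + 6*(-2))*(10 + (0 + 6*(-2))))² = ((0 - 12)*(10 + (0 - 12)))² = (-12*(10 - 12))² = (-12*(-2))² = 24² = 576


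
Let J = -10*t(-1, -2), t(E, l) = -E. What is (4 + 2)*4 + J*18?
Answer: -156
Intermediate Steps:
J = -10 (J = -(-10)*(-1) = -10*1 = -10)
(4 + 2)*4 + J*18 = (4 + 2)*4 - 10*18 = 6*4 - 180 = 24 - 180 = -156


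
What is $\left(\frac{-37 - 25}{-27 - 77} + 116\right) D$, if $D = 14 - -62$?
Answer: $\frac{115197}{13} \approx 8861.3$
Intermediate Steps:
$D = 76$ ($D = 14 + 62 = 76$)
$\left(\frac{-37 - 25}{-27 - 77} + 116\right) D = \left(\frac{-37 - 25}{-27 - 77} + 116\right) 76 = \left(- \frac{62}{-104} + 116\right) 76 = \left(\left(-62\right) \left(- \frac{1}{104}\right) + 116\right) 76 = \left(\frac{31}{52} + 116\right) 76 = \frac{6063}{52} \cdot 76 = \frac{115197}{13}$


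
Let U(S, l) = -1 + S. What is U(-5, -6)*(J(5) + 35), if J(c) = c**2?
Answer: -360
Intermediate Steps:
U(-5, -6)*(J(5) + 35) = (-1 - 5)*(5**2 + 35) = -6*(25 + 35) = -6*60 = -360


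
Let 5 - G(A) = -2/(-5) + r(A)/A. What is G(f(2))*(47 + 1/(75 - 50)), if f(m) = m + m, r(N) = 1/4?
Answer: 53361/250 ≈ 213.44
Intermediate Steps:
r(N) = ¼
f(m) = 2*m
G(A) = 23/5 - 1/(4*A) (G(A) = 5 - (-2/(-5) + 1/(4*A)) = 5 - (-2*(-⅕) + 1/(4*A)) = 5 - (⅖ + 1/(4*A)) = 5 + (-⅖ - 1/(4*A)) = 23/5 - 1/(4*A))
G(f(2))*(47 + 1/(75 - 50)) = ((-5 + 92*(2*2))/(20*((2*2))))*(47 + 1/(75 - 50)) = ((1/20)*(-5 + 92*4)/4)*(47 + 1/25) = ((1/20)*(¼)*(-5 + 368))*(47 + 1/25) = ((1/20)*(¼)*363)*(1176/25) = (363/80)*(1176/25) = 53361/250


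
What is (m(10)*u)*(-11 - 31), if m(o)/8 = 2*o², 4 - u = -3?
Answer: -470400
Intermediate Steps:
u = 7 (u = 4 - 1*(-3) = 4 + 3 = 7)
m(o) = 16*o² (m(o) = 8*(2*o²) = 16*o²)
(m(10)*u)*(-11 - 31) = ((16*10²)*7)*(-11 - 31) = ((16*100)*7)*(-42) = (1600*7)*(-42) = 11200*(-42) = -470400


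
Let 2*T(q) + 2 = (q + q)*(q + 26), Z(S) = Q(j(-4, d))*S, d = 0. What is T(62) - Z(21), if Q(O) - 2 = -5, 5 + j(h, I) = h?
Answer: 5518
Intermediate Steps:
j(h, I) = -5 + h
Q(O) = -3 (Q(O) = 2 - 5 = -3)
Z(S) = -3*S
T(q) = -1 + q*(26 + q) (T(q) = -1 + ((q + q)*(q + 26))/2 = -1 + ((2*q)*(26 + q))/2 = -1 + (2*q*(26 + q))/2 = -1 + q*(26 + q))
T(62) - Z(21) = (-1 + 62**2 + 26*62) - (-3)*21 = (-1 + 3844 + 1612) - 1*(-63) = 5455 + 63 = 5518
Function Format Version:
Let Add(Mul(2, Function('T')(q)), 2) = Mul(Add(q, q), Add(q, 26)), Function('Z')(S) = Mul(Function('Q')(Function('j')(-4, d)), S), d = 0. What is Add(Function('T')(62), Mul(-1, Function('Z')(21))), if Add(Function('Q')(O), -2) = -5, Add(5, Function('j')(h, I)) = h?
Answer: 5518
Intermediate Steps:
Function('j')(h, I) = Add(-5, h)
Function('Q')(O) = -3 (Function('Q')(O) = Add(2, -5) = -3)
Function('Z')(S) = Mul(-3, S)
Function('T')(q) = Add(-1, Mul(q, Add(26, q))) (Function('T')(q) = Add(-1, Mul(Rational(1, 2), Mul(Add(q, q), Add(q, 26)))) = Add(-1, Mul(Rational(1, 2), Mul(Mul(2, q), Add(26, q)))) = Add(-1, Mul(Rational(1, 2), Mul(2, q, Add(26, q)))) = Add(-1, Mul(q, Add(26, q))))
Add(Function('T')(62), Mul(-1, Function('Z')(21))) = Add(Add(-1, Pow(62, 2), Mul(26, 62)), Mul(-1, Mul(-3, 21))) = Add(Add(-1, 3844, 1612), Mul(-1, -63)) = Add(5455, 63) = 5518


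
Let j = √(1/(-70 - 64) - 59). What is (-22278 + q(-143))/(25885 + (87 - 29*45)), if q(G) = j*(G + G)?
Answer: -22278/24667 - 143*I*√1059538/1652689 ≈ -0.90315 - 0.089064*I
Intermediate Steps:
j = I*√1059538/134 (j = √(1/(-134) - 59) = √(-1/134 - 59) = √(-7907/134) = I*√1059538/134 ≈ 7.6816*I)
q(G) = I*G*√1059538/67 (q(G) = (I*√1059538/134)*(G + G) = (I*√1059538/134)*(2*G) = I*G*√1059538/67)
(-22278 + q(-143))/(25885 + (87 - 29*45)) = (-22278 + (1/67)*I*(-143)*√1059538)/(25885 + (87 - 29*45)) = (-22278 - 143*I*√1059538/67)/(25885 + (87 - 1305)) = (-22278 - 143*I*√1059538/67)/(25885 - 1218) = (-22278 - 143*I*√1059538/67)/24667 = (-22278 - 143*I*√1059538/67)*(1/24667) = -22278/24667 - 143*I*√1059538/1652689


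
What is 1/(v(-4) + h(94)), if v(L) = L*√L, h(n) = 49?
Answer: 49/2465 + 8*I/2465 ≈ 0.019878 + 0.0032454*I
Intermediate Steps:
v(L) = L^(3/2)
1/(v(-4) + h(94)) = 1/((-4)^(3/2) + 49) = 1/(-8*I + 49) = 1/(49 - 8*I) = (49 + 8*I)/2465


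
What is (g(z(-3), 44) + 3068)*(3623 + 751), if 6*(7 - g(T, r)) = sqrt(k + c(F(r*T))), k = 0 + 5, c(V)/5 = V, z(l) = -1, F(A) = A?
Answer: 13450050 - 729*I*sqrt(215) ≈ 1.345e+7 - 10689.0*I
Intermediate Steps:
c(V) = 5*V
k = 5
g(T, r) = 7 - sqrt(5 + 5*T*r)/6 (g(T, r) = 7 - sqrt(5 + 5*(r*T))/6 = 7 - sqrt(5 + 5*(T*r))/6 = 7 - sqrt(5 + 5*T*r)/6)
(g(z(-3), 44) + 3068)*(3623 + 751) = ((7 - sqrt(5 + 5*(-1)*44)/6) + 3068)*(3623 + 751) = ((7 - sqrt(5 - 220)/6) + 3068)*4374 = ((7 - I*sqrt(215)/6) + 3068)*4374 = (3075 - I*sqrt(215)/6)*4374 = 13450050 - 729*I*sqrt(215)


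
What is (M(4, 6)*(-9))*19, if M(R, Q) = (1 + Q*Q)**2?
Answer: -234099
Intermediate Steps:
M(R, Q) = (1 + Q**2)**2
(M(4, 6)*(-9))*19 = ((1 + 6**2)**2*(-9))*19 = ((1 + 36)**2*(-9))*19 = (37**2*(-9))*19 = (1369*(-9))*19 = -12321*19 = -234099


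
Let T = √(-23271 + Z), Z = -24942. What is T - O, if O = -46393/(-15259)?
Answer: -46393/15259 + 3*I*√5357 ≈ -3.0404 + 219.57*I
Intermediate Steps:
O = 46393/15259 (O = -46393*(-1/15259) = 46393/15259 ≈ 3.0404)
T = 3*I*√5357 (T = √(-23271 - 24942) = √(-48213) = 3*I*√5357 ≈ 219.57*I)
T - O = 3*I*√5357 - 1*46393/15259 = 3*I*√5357 - 46393/15259 = -46393/15259 + 3*I*√5357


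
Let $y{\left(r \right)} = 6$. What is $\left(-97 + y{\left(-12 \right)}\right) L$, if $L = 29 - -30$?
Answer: $-5369$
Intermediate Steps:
$L = 59$ ($L = 29 + 30 = 59$)
$\left(-97 + y{\left(-12 \right)}\right) L = \left(-97 + 6\right) 59 = \left(-91\right) 59 = -5369$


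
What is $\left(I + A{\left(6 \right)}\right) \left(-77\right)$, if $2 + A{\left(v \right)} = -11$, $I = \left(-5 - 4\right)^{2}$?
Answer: $-5236$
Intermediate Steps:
$I = 81$ ($I = \left(-9\right)^{2} = 81$)
$A{\left(v \right)} = -13$ ($A{\left(v \right)} = -2 - 11 = -13$)
$\left(I + A{\left(6 \right)}\right) \left(-77\right) = \left(81 - 13\right) \left(-77\right) = 68 \left(-77\right) = -5236$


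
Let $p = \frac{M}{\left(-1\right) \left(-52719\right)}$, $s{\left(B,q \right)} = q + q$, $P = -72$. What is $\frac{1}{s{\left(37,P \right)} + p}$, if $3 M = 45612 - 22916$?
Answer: $- \frac{158157}{22751912} \approx -0.0069514$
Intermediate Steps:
$M = \frac{22696}{3}$ ($M = \frac{45612 - 22916}{3} = \frac{1}{3} \cdot 22696 = \frac{22696}{3} \approx 7565.3$)
$s{\left(B,q \right)} = 2 q$
$p = \frac{22696}{158157}$ ($p = \frac{22696}{3 \left(\left(-1\right) \left(-52719\right)\right)} = \frac{22696}{3 \cdot 52719} = \frac{22696}{3} \cdot \frac{1}{52719} = \frac{22696}{158157} \approx 0.1435$)
$\frac{1}{s{\left(37,P \right)} + p} = \frac{1}{2 \left(-72\right) + \frac{22696}{158157}} = \frac{1}{-144 + \frac{22696}{158157}} = \frac{1}{- \frac{22751912}{158157}} = - \frac{158157}{22751912}$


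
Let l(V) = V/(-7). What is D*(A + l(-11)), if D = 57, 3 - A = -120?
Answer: 49704/7 ≈ 7100.6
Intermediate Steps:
A = 123 (A = 3 - 1*(-120) = 3 + 120 = 123)
l(V) = -V/7 (l(V) = V*(-1/7) = -V/7)
D*(A + l(-11)) = 57*(123 - 1/7*(-11)) = 57*(123 + 11/7) = 57*(872/7) = 49704/7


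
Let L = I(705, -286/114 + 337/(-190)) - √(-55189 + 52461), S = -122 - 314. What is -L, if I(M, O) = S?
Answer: 436 + 2*I*√682 ≈ 436.0 + 52.23*I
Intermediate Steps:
S = -436
I(M, O) = -436
L = -436 - 2*I*√682 (L = -436 - √(-55189 + 52461) = -436 - √(-2728) = -436 - 2*I*√682 ≈ -436.0 - 52.23*I)
-L = -(-436 - 2*I*√682) = 436 + 2*I*√682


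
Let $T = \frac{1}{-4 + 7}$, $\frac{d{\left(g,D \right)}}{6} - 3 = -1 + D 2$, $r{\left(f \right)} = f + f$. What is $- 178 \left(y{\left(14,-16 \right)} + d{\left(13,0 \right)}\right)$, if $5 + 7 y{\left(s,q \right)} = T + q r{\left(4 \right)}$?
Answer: $\frac{25988}{21} \approx 1237.5$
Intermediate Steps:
$r{\left(f \right)} = 2 f$
$d{\left(g,D \right)} = 12 + 12 D$ ($d{\left(g,D \right)} = 18 + 6 \left(-1 + D 2\right) = 18 + 6 \left(-1 + 2 D\right) = 18 + \left(-6 + 12 D\right) = 12 + 12 D$)
$T = \frac{1}{3} \approx 0.33333$
$y{\left(s,q \right)} = - \frac{2}{3} + \frac{8 q}{7}$ ($y{\left(s,q \right)} = - \frac{5}{7} + \frac{\frac{1}{3} + q 2 \cdot 4}{7} = - \frac{5}{7} + \frac{\frac{1}{3} + q 8}{7} = - \frac{5}{7} + \frac{\frac{1}{3} + 8 q}{7} = - \frac{5}{7} + \left(\frac{1}{21} + \frac{8 q}{7}\right) = - \frac{2}{3} + \frac{8 q}{7}$)
$- 178 \left(y{\left(14,-16 \right)} + d{\left(13,0 \right)}\right) = - 178 \left(\left(- \frac{2}{3} + \frac{8}{7} \left(-16\right)\right) + \left(12 + 12 \cdot 0\right)\right) = - 178 \left(\left(- \frac{2}{3} - \frac{128}{7}\right) + \left(12 + 0\right)\right) = - 178 \left(- \frac{398}{21} + 12\right) = \left(-178\right) \left(- \frac{146}{21}\right) = \frac{25988}{21}$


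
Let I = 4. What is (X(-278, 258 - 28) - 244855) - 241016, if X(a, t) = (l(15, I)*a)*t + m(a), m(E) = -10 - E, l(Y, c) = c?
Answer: -741363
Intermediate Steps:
X(a, t) = -10 - a + 4*a*t (X(a, t) = (4*a)*t + (-10 - a) = 4*a*t + (-10 - a) = -10 - a + 4*a*t)
(X(-278, 258 - 28) - 244855) - 241016 = ((-10 - 1*(-278) + 4*(-278)*(258 - 28)) - 244855) - 241016 = ((-10 + 278 + 4*(-278)*230) - 244855) - 241016 = ((-10 + 278 - 255760) - 244855) - 241016 = (-255492 - 244855) - 241016 = -500347 - 241016 = -741363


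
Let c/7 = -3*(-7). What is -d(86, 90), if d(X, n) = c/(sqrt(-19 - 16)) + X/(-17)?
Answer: 86/17 + 21*I*sqrt(35)/5 ≈ 5.0588 + 24.848*I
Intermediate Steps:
c = 147 (c = 7*(-3*(-7)) = 7*21 = 147)
d(X, n) = -X/17 - 21*I*sqrt(35)/5 (d(X, n) = 147/(sqrt(-19 - 16)) + X/(-17) = 147/(sqrt(-35)) + X*(-1/17) = 147/((I*sqrt(35))) - X/17 = 147*(-I*sqrt(35)/35) - X/17 = -21*I*sqrt(35)/5 - X/17 = -X/17 - 21*I*sqrt(35)/5)
-d(86, 90) = -(-1/17*86 - 21*I*sqrt(35)/5) = -(-86/17 - 21*I*sqrt(35)/5) = 86/17 + 21*I*sqrt(35)/5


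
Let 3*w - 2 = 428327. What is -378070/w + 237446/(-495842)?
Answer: -30186089207/9653795819 ≈ -3.1269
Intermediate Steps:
w = 428329/3 (w = 2/3 + (1/3)*428327 = 2/3 + 428327/3 = 428329/3 ≈ 1.4278e+5)
-378070/w + 237446/(-495842) = -378070/428329/3 + 237446/(-495842) = -378070*3/428329 + 237446*(-1/495842) = -103110/38939 - 118723/247921 = -30186089207/9653795819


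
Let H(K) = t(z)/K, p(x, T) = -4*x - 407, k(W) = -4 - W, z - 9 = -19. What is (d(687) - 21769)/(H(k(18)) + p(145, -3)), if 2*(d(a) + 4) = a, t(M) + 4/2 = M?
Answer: 471449/21702 ≈ 21.724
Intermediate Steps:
z = -10 (z = 9 - 19 = -10)
t(M) = -2 + M
d(a) = -4 + a/2
p(x, T) = -407 - 4*x
H(K) = -12/K (H(K) = (-2 - 10)/K = -12/K)
(d(687) - 21769)/(H(k(18)) + p(145, -3)) = ((-4 + (½)*687) - 21769)/(-12/(-4 - 1*18) + (-407 - 4*145)) = ((-4 + 687/2) - 21769)/(-12/(-4 - 18) + (-407 - 580)) = (679/2 - 21769)/(-12/(-22) - 987) = -42859/(2*(-12*(-1/22) - 987)) = -42859/(2*(6/11 - 987)) = -42859/(2*(-10851/11)) = -42859/2*(-11/10851) = 471449/21702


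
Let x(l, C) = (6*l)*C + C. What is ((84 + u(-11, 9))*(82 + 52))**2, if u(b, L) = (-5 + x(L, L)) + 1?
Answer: 5936702500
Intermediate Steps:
x(l, C) = C + 6*C*l (x(l, C) = 6*C*l + C = C + 6*C*l)
u(b, L) = -4 + L*(1 + 6*L) (u(b, L) = (-5 + L*(1 + 6*L)) + 1 = -4 + L*(1 + 6*L))
((84 + u(-11, 9))*(82 + 52))**2 = ((84 + (-4 + 9*(1 + 6*9)))*(82 + 52))**2 = ((84 + (-4 + 9*(1 + 54)))*134)**2 = ((84 + (-4 + 9*55))*134)**2 = ((84 + (-4 + 495))*134)**2 = ((84 + 491)*134)**2 = (575*134)**2 = 77050**2 = 5936702500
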